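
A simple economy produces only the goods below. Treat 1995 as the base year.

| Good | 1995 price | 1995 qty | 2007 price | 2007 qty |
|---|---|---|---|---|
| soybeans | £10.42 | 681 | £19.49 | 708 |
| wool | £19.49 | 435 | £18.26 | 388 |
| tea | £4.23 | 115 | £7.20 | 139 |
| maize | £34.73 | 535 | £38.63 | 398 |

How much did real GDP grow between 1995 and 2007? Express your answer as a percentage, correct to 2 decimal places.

-15.27%

Real GDP 1995 = Nominal GDP 1995 = 10.42·681 + 19.49·435 + 4.23·115 + 34.73·535 = 34641.17.
Real GDP 2007 (at 1995 prices) = 10.42·708 + 19.49·388 + 4.23·139 + 34.73·398 = 29349.99.
Real growth = 29349.99/34641.17 − 1 = -0.1527.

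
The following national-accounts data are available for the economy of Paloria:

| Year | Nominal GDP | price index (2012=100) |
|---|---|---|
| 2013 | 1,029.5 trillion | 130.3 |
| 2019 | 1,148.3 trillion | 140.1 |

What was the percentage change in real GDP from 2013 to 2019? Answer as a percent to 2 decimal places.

3.74%

Real GDP 2013 = 1029.5 / 1.303 = 790.10.
Real GDP 2019 = 1148.3 / 1.401 = 819.63.
Real growth = 819.63 / 790.10 − 1 = 0.0374.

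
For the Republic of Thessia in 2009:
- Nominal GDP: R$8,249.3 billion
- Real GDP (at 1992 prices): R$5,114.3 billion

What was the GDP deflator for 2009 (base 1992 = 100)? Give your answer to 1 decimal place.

161.3

GDP deflator = (Nominal / Real) × 100 = 8249.3 / 5114.3 × 100 = 161.30.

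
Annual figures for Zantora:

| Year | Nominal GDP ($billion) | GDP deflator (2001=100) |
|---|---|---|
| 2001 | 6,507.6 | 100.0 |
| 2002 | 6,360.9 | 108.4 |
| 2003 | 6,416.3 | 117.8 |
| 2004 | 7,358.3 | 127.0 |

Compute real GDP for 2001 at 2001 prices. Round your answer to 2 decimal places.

Real GDP 2001 = 6507.6 / 1.000 = 6507.60.

$6,507.60 billion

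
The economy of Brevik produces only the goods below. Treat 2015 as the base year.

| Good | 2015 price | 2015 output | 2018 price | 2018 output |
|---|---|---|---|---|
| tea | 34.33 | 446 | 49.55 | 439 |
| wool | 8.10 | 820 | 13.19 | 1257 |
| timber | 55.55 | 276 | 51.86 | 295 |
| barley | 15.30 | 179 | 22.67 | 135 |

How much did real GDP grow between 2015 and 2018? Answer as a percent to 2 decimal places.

9.20%

Real GDP 2015 = Nominal GDP 2015 = 34.33·446 + 8.10·820 + 55.55·276 + 15.30·179 = 40023.68.
Real GDP 2018 (at 2015 prices) = 34.33·439 + 8.10·1257 + 55.55·295 + 15.30·135 = 43705.32.
Real growth = 43705.32/40023.68 − 1 = 0.0920.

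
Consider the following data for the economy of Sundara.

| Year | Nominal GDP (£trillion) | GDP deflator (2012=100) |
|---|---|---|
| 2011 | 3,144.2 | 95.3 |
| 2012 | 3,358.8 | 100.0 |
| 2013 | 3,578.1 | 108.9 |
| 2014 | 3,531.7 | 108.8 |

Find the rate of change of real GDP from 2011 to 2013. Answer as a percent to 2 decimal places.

-0.41%

Real GDP 2011 = 3144.2/0.953 = 3299.27.
Real GDP 2013 = 3578.1/1.089 = 3285.67.
Change = 3285.67/3299.27 − 1 = -0.0041.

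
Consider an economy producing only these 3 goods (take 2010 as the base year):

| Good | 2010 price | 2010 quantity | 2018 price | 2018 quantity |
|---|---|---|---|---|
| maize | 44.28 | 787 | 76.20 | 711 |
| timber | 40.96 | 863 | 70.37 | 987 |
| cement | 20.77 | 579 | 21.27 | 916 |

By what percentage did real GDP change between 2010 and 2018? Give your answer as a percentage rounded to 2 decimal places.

Real GDP 2010 = Nominal GDP 2010 = 44.28·787 + 40.96·863 + 20.77·579 = 82222.67.
Real GDP 2018 (at 2010 prices) = 44.28·711 + 40.96·987 + 20.77·916 = 90935.92.
Real growth = 90935.92/82222.67 − 1 = 0.1060.

10.60%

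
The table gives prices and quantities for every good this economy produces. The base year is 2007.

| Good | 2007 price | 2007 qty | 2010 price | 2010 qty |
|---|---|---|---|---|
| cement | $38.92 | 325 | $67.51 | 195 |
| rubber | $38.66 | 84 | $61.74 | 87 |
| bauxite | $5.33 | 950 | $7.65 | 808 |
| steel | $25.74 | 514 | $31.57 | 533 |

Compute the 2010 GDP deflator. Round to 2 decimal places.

143.36

Nominal GDP 2010 = 67.51·195 + 61.74·87 + 7.65·808 + 31.57·533 = 41543.84.
Real GDP 2010 (at 2007 prices) = 38.92·195 + 38.66·87 + 5.33·808 + 25.74·533 = 28978.88.
Deflator = Nominal/Real × 100 = 41543.84/28978.88 × 100 = 143.359.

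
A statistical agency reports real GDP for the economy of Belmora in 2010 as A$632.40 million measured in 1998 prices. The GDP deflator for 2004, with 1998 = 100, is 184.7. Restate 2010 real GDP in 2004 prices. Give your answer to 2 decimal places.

Real GDP in 2004 prices = Real GDP in 1998 prices × (P_2004/P_1998) = 632.40 × 1.847 = 1168.04.

A$1,168.04 million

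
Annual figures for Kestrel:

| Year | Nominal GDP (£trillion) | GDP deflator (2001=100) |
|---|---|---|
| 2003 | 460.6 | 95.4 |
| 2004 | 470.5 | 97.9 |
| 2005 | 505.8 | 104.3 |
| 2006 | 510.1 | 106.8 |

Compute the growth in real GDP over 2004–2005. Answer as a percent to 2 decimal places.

Real GDP 2004 = 470.5/0.979 = 480.59.
Real GDP 2005 = 505.8/1.043 = 484.95.
Change = 484.95/480.59 − 1 = 0.0091.

0.91%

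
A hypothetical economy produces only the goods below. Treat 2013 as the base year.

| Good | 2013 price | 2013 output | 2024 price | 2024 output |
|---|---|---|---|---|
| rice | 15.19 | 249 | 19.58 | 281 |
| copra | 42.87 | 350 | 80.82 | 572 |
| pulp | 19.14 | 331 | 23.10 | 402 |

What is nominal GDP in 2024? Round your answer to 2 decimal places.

61017.22

Nominal GDP 2024 = Σ (p_2024 × q_2024) = 19.58·281 + 80.82·572 + 23.10·402 = 61017.22.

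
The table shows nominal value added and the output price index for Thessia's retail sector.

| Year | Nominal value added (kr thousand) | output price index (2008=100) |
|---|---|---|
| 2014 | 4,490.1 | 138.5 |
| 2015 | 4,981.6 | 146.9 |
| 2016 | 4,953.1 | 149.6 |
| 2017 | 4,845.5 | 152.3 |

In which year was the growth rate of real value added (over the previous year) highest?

2015: real = 4981.6/1.469 = 3391.15; growth vs 2014 (3241.95) = 4.60%.
2016: real = 4953.1/1.496 = 3310.90; growth vs 2015 (3391.15) = -2.37%.
2017: real = 4845.5/1.523 = 3181.55; growth vs 2016 (3310.90) = -3.91%.

2015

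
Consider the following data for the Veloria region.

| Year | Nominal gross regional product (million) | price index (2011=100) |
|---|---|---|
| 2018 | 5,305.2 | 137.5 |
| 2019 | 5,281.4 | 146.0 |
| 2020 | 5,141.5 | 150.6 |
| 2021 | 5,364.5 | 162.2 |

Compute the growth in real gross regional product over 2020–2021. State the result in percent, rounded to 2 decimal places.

-3.12%

Real gross regional product 2020 = 5141.5/1.506 = 3414.01.
Real gross regional product 2021 = 5364.5/1.622 = 3307.34.
Change = 3307.34/3414.01 − 1 = -0.0312.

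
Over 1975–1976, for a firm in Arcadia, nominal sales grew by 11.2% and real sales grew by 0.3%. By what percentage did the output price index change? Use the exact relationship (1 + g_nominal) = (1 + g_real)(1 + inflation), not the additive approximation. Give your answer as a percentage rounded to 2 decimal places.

10.87%

(1 + g_nom) = (1 + g_real)(1 + π), so π = 1.1120 / 1.0030 − 1 = 0.10867.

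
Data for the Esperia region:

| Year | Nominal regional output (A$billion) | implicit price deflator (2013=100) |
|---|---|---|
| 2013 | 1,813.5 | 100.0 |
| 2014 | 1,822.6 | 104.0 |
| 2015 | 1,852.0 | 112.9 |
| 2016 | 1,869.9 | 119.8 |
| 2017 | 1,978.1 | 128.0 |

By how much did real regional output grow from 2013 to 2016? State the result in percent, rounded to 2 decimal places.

Real regional output 2013 = 1813.5/1.000 = 1813.50.
Real regional output 2016 = 1869.9/1.198 = 1560.85.
Change = 1560.85/1813.50 − 1 = -0.1393.

-13.93%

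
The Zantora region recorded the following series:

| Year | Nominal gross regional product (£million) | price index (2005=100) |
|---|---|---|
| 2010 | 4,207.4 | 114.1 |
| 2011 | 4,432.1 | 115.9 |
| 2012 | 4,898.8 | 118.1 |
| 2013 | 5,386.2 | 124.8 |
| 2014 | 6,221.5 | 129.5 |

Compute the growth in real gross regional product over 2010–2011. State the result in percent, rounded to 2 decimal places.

Real gross regional product 2010 = 4207.4/1.141 = 3687.47.
Real gross regional product 2011 = 4432.1/1.159 = 3824.07.
Change = 3824.07/3687.47 − 1 = 0.0370.

3.70%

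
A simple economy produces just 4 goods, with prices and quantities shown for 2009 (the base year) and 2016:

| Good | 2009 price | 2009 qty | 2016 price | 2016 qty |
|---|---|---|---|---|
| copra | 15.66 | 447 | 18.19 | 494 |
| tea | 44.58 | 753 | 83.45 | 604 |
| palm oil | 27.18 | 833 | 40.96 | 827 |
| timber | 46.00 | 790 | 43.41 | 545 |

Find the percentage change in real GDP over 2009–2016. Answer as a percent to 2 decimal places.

Real GDP 2009 = Nominal GDP 2009 = 15.66·447 + 44.58·753 + 27.18·833 + 46.00·790 = 99549.70.
Real GDP 2016 (at 2009 prices) = 15.66·494 + 44.58·604 + 27.18·827 + 46.00·545 = 82210.22.
Real growth = 82210.22/99549.70 − 1 = -0.1742.

-17.42%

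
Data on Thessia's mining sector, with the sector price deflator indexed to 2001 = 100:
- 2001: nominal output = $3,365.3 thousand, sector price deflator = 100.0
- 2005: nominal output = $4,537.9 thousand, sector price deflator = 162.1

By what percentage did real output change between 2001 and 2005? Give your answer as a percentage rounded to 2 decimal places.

-16.81%

Deflate each year: 2001 → 3365.3/1.000 = 3365.30; 2005 → 4537.9/1.621 = 2799.44.
So real output changed by 2799.44/3365.30 − 1 = -0.1681, i.e. -16.81%.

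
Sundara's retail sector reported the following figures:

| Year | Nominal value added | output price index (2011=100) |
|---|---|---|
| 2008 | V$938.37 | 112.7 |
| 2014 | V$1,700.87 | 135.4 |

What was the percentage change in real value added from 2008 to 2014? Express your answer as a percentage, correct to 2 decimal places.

Deflate each year: 2008 → 938.37/1.127 = 832.63; 2014 → 1700.87/1.354 = 1256.18.
So real value added changed by 1256.18/832.63 − 1 = 0.5087, i.e. 50.87%.

50.87%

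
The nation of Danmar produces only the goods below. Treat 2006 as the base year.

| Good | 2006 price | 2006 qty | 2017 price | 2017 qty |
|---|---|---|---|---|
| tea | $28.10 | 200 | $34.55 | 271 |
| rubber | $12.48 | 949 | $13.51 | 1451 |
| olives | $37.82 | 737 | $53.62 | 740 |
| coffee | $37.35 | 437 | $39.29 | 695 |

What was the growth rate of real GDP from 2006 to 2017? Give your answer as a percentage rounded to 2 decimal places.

29.21%

Real GDP 2006 = Nominal GDP 2006 = 28.10·200 + 12.48·949 + 37.82·737 + 37.35·437 = 61658.81.
Real GDP 2017 (at 2006 prices) = 28.10·271 + 12.48·1451 + 37.82·740 + 37.35·695 = 79668.63.
Real growth = 79668.63/61658.81 − 1 = 0.2921.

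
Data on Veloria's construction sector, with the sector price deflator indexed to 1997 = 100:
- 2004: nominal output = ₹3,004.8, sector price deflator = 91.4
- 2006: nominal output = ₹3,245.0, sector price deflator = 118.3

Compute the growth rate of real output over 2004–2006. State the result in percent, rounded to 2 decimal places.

Real output 2004 = 3004.8 / 0.914 = 3287.53.
Real output 2006 = 3245.0 / 1.183 = 2743.03.
Real growth = 2743.03 / 3287.53 − 1 = -0.1656.

-16.56%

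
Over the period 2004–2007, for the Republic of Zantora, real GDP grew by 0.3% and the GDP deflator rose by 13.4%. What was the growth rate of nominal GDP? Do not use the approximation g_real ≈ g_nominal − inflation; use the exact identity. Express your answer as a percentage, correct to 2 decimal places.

13.74%

(1 + g_nom) = (1 + g_real)(1 + π) = 1.0030 × 1.1340 = 1.13740.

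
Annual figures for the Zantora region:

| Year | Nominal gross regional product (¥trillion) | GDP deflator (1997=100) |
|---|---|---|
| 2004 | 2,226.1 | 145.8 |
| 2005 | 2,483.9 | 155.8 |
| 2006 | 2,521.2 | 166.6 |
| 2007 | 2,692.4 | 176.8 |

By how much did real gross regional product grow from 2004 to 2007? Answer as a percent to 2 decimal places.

-0.26%

Real gross regional product 2004 = 2226.1/1.458 = 1526.82.
Real gross regional product 2007 = 2692.4/1.768 = 1522.85.
Change = 1522.85/1526.82 − 1 = -0.0026.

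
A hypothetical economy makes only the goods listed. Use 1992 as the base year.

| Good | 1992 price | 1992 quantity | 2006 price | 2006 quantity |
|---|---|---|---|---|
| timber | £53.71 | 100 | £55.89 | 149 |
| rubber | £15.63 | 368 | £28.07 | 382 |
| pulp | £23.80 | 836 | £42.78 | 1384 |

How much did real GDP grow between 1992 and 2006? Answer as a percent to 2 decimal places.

51.24%

Real GDP 1992 = Nominal GDP 1992 = 53.71·100 + 15.63·368 + 23.80·836 = 31019.64.
Real GDP 2006 (at 1992 prices) = 53.71·149 + 15.63·382 + 23.80·1384 = 46912.65.
Real growth = 46912.65/31019.64 − 1 = 0.5124.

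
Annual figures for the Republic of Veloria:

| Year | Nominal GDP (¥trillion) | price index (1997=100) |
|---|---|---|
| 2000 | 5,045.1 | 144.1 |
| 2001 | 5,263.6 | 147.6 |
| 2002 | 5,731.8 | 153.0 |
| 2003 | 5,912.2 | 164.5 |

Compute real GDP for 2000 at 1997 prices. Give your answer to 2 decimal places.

¥3,501.11 trillion

Real GDP 2000 = 5045.1 / 1.441 = 3501.11.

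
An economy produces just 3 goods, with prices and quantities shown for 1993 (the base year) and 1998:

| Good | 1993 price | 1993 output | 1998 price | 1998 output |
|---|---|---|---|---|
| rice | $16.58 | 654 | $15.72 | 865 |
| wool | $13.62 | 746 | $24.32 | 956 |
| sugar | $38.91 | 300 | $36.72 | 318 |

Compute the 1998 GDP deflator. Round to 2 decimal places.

Nominal GDP 1998 = 15.72·865 + 24.32·956 + 36.72·318 = 48524.68.
Real GDP 1998 (at 1993 prices) = 16.58·865 + 13.62·956 + 38.91·318 = 39735.80.
Deflator = Nominal/Real × 100 = 48524.68/39735.80 × 100 = 122.118.

122.12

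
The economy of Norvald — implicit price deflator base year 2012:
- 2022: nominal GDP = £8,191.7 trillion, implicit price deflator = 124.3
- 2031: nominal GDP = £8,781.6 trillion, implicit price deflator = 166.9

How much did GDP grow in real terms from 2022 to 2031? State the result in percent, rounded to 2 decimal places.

Deflate each year: 2022 → 8191.7/1.243 = 6590.27; 2031 → 8781.6/1.669 = 5261.59.
So real GDP changed by 5261.59/6590.27 − 1 = -0.2016, i.e. -20.16%.

-20.16%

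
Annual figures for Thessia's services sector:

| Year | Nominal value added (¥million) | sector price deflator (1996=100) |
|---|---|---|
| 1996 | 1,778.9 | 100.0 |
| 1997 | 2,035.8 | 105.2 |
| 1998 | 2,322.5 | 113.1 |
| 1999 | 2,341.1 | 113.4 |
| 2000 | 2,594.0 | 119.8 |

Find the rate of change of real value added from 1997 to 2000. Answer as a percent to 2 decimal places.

11.89%

Real value added 1997 = 2035.8/1.052 = 1935.17.
Real value added 2000 = 2594.0/1.198 = 2165.28.
Change = 2165.28/1935.17 − 1 = 0.1189.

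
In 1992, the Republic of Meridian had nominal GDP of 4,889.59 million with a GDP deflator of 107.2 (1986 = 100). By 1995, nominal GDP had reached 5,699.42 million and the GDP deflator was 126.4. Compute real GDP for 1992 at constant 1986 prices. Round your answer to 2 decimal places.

4,561.18 million

Real GDP = Nominal / (GDP deflator/100) = 4889.59 / 1.072 = 4561.18.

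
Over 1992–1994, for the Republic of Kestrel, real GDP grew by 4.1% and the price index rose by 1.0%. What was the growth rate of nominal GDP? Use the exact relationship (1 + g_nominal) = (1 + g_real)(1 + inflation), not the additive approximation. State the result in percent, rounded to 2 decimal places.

(1 + g_nom) = (1 + g_real)(1 + π) = 1.0410 × 1.0100 = 1.05141.

5.14%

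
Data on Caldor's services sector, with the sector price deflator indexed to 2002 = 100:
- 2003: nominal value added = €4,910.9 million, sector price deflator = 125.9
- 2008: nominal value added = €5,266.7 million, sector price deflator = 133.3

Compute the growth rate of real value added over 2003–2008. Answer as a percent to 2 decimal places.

Deflate each year: 2003 → 4910.9/1.259 = 3900.64; 2008 → 5266.7/1.333 = 3951.01.
So real value added changed by 3951.01/3900.64 − 1 = 0.0129, i.e. 1.29%.

1.29%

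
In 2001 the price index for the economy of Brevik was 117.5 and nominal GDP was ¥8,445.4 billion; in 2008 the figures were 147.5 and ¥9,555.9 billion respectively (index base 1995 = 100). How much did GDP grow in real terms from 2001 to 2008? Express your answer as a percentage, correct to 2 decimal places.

-9.86%

Deflate each year: 2001 → 8445.4/1.175 = 7187.57; 2008 → 9555.9/1.475 = 6478.58.
So real GDP changed by 6478.58/7187.57 − 1 = -0.0986, i.e. -9.86%.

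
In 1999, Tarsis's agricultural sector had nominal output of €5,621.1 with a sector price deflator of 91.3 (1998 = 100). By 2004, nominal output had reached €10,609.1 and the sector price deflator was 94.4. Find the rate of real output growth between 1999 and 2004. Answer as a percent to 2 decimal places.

Deflate each year: 1999 → 5621.1/0.913 = 6156.74; 2004 → 10609.1/0.944 = 11238.45.
So real output changed by 11238.45/6156.74 − 1 = 0.8254, i.e. 82.54%.

82.54%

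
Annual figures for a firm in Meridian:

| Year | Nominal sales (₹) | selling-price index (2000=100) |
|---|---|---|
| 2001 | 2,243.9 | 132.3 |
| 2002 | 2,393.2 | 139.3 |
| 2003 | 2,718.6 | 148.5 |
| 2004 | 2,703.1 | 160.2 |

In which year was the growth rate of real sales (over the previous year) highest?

2002: real = 2393.2/1.393 = 1718.02; growth vs 2001 (1696.07) = 1.29%.
2003: real = 2718.6/1.485 = 1830.71; growth vs 2002 (1718.02) = 6.56%.
2004: real = 2703.1/1.602 = 1687.33; growth vs 2003 (1830.71) = -7.83%.

2003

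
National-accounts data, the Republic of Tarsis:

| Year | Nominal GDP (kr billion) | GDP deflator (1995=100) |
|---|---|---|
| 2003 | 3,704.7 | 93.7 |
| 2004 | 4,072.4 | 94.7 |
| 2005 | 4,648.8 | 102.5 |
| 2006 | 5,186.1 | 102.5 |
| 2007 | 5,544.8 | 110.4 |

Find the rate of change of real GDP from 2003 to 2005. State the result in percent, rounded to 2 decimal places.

Real GDP 2003 = 3704.7/0.937 = 3953.79.
Real GDP 2005 = 4648.8/1.025 = 4535.41.
Change = 4535.41/3953.79 − 1 = 0.1471.

14.71%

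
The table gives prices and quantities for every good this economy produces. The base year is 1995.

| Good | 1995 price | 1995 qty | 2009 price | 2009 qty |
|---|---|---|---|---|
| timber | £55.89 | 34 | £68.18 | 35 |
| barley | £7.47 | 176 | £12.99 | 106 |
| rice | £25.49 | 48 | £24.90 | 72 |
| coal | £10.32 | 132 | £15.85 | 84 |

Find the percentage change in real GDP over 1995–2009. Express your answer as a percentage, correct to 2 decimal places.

-6.04%

Real GDP 1995 = Nominal GDP 1995 = 55.89·34 + 7.47·176 + 25.49·48 + 10.32·132 = 5800.74.
Real GDP 2009 (at 1995 prices) = 55.89·35 + 7.47·106 + 25.49·72 + 10.32·84 = 5450.13.
Real growth = 5450.13/5800.74 − 1 = -0.0604.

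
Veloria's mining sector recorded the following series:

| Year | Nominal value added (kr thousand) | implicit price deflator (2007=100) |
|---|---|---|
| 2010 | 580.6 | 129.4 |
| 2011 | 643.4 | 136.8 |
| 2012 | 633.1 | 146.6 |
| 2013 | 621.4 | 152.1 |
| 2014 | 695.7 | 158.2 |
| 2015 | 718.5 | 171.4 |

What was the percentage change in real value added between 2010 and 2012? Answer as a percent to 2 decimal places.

-3.75%

Real value added 2010 = 580.6/1.294 = 448.69.
Real value added 2012 = 633.1/1.466 = 431.86.
Change = 431.86/448.69 − 1 = -0.0375.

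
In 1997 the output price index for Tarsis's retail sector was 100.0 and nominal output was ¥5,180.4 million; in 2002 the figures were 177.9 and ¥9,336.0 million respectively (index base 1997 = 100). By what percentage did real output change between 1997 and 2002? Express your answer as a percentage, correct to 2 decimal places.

1.30%

Real output 1997 = 5180.4 / 1.000 = 5180.40.
Real output 2002 = 9336.0 / 1.779 = 5247.89.
Real growth = 5247.89 / 5180.40 − 1 = 0.0130.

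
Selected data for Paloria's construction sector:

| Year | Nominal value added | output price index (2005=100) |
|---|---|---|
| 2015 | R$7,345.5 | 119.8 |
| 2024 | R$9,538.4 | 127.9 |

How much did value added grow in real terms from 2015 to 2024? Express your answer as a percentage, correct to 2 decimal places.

Deflate each year: 2015 → 7345.5/1.198 = 6131.47; 2024 → 9538.4/1.279 = 7457.70.
So real value added changed by 7457.70/6131.47 − 1 = 0.2163, i.e. 21.63%.

21.63%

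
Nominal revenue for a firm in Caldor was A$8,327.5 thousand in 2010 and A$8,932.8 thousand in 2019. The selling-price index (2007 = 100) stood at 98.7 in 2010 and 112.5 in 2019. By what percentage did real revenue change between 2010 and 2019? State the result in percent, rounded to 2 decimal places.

Real revenue 2010 = 8327.5 / 0.987 = 8437.18.
Real revenue 2019 = 8932.8 / 1.125 = 7940.27.
Real growth = 7940.27 / 8437.18 − 1 = -0.0589.

-5.89%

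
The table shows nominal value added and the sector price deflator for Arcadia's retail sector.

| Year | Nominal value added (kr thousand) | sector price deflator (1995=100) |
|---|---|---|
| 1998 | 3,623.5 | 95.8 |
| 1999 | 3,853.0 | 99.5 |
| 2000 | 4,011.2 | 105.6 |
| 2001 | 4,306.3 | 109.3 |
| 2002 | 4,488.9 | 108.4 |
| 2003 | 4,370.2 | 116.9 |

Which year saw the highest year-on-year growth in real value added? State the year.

2002

1999: real = 3853.0/0.995 = 3872.36; growth vs 1998 (3782.36) = 2.38%.
2000: real = 4011.2/1.056 = 3798.48; growth vs 1999 (3872.36) = -1.91%.
2001: real = 4306.3/1.093 = 3939.89; growth vs 2000 (3798.48) = 3.72%.
2002: real = 4488.9/1.084 = 4141.05; growth vs 2001 (3939.89) = 5.11%.
2003: real = 4370.2/1.169 = 3738.41; growth vs 2002 (4141.05) = -9.72%.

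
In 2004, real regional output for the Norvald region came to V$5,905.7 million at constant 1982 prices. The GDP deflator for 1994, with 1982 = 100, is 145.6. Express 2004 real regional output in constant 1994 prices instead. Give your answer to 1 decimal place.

Real regional output in 1994 prices = Real regional output in 1982 prices × (P_1994/P_1982) = 5905.7 × 1.456 = 8598.70.

V$8,598.7 million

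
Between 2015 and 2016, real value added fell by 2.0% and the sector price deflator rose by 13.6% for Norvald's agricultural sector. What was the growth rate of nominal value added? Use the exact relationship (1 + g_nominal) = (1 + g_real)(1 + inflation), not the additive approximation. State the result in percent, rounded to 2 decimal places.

11.33%

(1 + g_nom) = (1 + g_real)(1 + π) = 0.9800 × 1.1360 = 1.11328.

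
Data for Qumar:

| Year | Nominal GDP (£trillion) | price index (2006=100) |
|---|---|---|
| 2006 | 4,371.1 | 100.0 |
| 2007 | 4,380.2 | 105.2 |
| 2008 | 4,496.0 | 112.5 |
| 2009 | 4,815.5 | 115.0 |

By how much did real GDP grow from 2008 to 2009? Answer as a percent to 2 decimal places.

4.78%

Real GDP 2008 = 4496.0/1.125 = 3996.44.
Real GDP 2009 = 4815.5/1.150 = 4187.39.
Change = 4187.39/3996.44 − 1 = 0.0478.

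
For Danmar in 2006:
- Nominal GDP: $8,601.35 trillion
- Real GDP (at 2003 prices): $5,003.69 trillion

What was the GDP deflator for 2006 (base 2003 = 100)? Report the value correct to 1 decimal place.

GDP deflator = (Nominal / Real) × 100 = 8601.35 / 5003.69 × 100 = 171.90.

171.9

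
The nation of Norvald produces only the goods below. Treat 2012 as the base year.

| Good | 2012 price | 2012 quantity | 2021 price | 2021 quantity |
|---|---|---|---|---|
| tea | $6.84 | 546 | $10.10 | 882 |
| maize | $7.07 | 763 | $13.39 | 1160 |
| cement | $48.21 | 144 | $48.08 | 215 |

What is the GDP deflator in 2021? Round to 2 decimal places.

141.38

Nominal GDP 2021 = 10.10·882 + 13.39·1160 + 48.08·215 = 34777.80.
Real GDP 2021 (at 2012 prices) = 6.84·882 + 7.07·1160 + 48.21·215 = 24599.23.
Deflator = Nominal/Real × 100 = 34777.80/24599.23 × 100 = 141.378.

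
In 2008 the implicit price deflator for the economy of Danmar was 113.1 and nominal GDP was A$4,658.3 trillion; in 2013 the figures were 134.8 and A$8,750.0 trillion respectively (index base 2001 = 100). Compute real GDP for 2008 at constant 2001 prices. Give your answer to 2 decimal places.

Real GDP = Nominal / (implicit price deflator/100) = 4658.3 / 1.131 = 4118.74.

A$4,118.74 trillion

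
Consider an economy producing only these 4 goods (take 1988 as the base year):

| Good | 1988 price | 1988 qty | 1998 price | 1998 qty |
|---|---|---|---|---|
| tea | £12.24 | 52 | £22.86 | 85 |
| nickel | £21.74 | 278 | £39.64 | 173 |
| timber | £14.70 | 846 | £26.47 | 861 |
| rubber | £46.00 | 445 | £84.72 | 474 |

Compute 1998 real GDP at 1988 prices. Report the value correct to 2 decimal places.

Real GDP 1998 = Σ (p_1988 × q_1998) = 12.24·85 + 21.74·173 + 14.70·861 + 46.00·474 = 39262.12.

£39262.12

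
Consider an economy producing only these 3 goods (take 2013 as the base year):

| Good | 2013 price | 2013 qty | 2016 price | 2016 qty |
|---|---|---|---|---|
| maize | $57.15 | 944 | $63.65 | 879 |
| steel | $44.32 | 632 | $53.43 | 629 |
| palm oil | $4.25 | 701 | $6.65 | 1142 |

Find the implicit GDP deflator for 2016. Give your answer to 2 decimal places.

Nominal GDP 2016 = 63.65·879 + 53.43·629 + 6.65·1142 = 97150.12.
Real GDP 2016 (at 2013 prices) = 57.15·879 + 44.32·629 + 4.25·1142 = 82965.63.
Deflator = Nominal/Real × 100 = 97150.12/82965.63 × 100 = 117.097.

117.10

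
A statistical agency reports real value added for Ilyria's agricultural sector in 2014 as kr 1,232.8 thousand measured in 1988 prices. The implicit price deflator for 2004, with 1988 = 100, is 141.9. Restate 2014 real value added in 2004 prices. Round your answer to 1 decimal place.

Real value added in 2004 prices = Real value added in 1988 prices × (P_2004/P_1988) = 1232.8 × 1.419 = 1749.34.

kr 1,749.3 thousand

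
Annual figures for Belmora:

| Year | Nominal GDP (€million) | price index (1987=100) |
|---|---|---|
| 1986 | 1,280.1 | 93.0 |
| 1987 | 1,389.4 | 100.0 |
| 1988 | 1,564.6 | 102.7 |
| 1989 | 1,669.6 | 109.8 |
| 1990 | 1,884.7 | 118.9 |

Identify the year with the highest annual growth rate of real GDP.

1987: real = 1389.4/1.000 = 1389.40; growth vs 1986 (1376.45) = 0.94%.
1988: real = 1564.6/1.027 = 1523.47; growth vs 1987 (1389.40) = 9.65%.
1989: real = 1669.6/1.098 = 1520.58; growth vs 1988 (1523.47) = -0.19%.
1990: real = 1884.7/1.189 = 1585.11; growth vs 1989 (1520.58) = 4.24%.

1988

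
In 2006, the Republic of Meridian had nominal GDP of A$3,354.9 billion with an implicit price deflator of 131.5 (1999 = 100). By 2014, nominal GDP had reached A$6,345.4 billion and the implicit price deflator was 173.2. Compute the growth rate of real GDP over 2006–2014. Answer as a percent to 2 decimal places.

43.60%

Real GDP 2006 = 3354.9 / 1.315 = 2551.25.
Real GDP 2014 = 6345.4 / 1.732 = 3663.63.
Real growth = 3663.63 / 2551.25 − 1 = 0.4360.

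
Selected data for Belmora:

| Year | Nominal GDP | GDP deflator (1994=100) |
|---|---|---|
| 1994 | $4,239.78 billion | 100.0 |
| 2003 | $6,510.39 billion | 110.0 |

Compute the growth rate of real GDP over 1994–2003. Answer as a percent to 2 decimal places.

Deflate each year: 1994 → 4239.78/1.000 = 4239.78; 2003 → 6510.39/1.100 = 5918.54.
So real GDP changed by 5918.54/4239.78 − 1 = 0.3960, i.e. 39.60%.

39.60%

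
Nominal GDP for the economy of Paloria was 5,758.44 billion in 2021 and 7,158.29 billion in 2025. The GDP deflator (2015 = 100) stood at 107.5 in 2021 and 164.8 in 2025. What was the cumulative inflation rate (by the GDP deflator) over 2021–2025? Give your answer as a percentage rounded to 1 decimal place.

53.3%

Price-level change = 164.8 / 107.5 − 1 = 0.5330.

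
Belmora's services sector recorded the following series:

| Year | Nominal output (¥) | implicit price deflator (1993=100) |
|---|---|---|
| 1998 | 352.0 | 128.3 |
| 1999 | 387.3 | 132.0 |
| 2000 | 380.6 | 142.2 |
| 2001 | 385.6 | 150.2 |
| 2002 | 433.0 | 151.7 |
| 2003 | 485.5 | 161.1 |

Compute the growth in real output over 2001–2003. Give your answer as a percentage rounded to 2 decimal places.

Real output 2001 = 385.6/1.502 = 256.72.
Real output 2003 = 485.5/1.611 = 301.37.
Change = 301.37/256.72 − 1 = 0.1739.

17.39%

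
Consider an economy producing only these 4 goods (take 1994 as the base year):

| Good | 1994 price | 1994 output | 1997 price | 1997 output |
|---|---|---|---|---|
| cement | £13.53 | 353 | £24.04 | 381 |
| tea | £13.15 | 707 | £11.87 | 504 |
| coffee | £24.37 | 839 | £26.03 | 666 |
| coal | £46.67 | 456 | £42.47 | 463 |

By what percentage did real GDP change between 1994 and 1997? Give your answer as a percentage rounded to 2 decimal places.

Real GDP 1994 = Nominal GDP 1994 = 13.53·353 + 13.15·707 + 24.37·839 + 46.67·456 = 55801.09.
Real GDP 1997 (at 1994 prices) = 13.53·381 + 13.15·504 + 24.37·666 + 46.67·463 = 49621.16.
Real growth = 49621.16/55801.09 − 1 = -0.1107.

-11.07%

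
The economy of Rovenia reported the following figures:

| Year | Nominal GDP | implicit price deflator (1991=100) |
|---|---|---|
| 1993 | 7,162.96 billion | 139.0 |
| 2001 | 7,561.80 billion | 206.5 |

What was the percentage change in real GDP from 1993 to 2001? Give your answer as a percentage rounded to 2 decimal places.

-28.94%

Deflate each year: 1993 → 7162.96/1.390 = 5153.21; 2001 → 7561.80/2.065 = 3661.89.
So real GDP changed by 3661.89/5153.21 − 1 = -0.2894, i.e. -28.94%.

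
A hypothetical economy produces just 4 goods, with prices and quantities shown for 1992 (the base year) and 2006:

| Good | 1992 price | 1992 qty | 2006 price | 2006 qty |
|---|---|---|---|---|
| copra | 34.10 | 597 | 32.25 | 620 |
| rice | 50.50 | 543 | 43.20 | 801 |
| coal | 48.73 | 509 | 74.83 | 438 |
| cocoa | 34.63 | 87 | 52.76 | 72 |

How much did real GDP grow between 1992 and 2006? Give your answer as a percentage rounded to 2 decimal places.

Real GDP 1992 = Nominal GDP 1992 = 34.10·597 + 50.50·543 + 48.73·509 + 34.63·87 = 75595.58.
Real GDP 2006 (at 1992 prices) = 34.10·620 + 50.50·801 + 48.73·438 + 34.63·72 = 85429.60.
Real growth = 85429.60/75595.58 − 1 = 0.1301.

13.01%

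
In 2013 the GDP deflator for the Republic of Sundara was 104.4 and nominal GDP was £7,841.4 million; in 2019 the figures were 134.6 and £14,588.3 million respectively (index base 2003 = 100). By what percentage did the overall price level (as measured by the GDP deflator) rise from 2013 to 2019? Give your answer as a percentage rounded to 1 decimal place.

Price-level change = 134.6 / 104.4 − 1 = 0.2893.

28.9%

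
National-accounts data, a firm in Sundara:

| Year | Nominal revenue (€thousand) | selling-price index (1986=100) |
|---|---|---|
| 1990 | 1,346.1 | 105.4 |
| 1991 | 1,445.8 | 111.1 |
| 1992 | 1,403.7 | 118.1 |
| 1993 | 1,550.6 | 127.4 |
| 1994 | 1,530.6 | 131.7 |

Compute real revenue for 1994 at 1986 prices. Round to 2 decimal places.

€1,162.19 thousand

Real revenue 1994 = 1530.6 / 1.317 = 1162.19.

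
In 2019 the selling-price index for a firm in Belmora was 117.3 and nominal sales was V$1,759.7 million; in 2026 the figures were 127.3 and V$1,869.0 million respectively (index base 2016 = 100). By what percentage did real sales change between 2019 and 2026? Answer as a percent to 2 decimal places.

Real sales 2019 = 1759.7 / 1.173 = 1500.17.
Real sales 2026 = 1869.0 / 1.273 = 1468.19.
Real growth = 1468.19 / 1500.17 − 1 = -0.0213.

-2.13%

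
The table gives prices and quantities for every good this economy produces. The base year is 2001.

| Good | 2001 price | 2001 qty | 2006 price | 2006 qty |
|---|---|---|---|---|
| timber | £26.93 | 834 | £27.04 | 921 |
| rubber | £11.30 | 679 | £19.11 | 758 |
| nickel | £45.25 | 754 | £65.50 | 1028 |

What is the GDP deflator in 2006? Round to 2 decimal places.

133.60

Nominal GDP 2006 = 27.04·921 + 19.11·758 + 65.50·1028 = 106723.22.
Real GDP 2006 (at 2001 prices) = 26.93·921 + 11.30·758 + 45.25·1028 = 79884.93.
Deflator = Nominal/Real × 100 = 106723.22/79884.93 × 100 = 133.596.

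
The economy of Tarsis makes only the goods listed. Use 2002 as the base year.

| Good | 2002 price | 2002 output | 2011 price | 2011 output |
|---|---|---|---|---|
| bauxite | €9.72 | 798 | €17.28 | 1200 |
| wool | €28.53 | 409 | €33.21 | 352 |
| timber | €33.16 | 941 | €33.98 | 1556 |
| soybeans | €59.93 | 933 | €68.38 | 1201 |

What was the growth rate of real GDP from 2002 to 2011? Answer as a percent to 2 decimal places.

36.36%

Real GDP 2002 = Nominal GDP 2002 = 9.72·798 + 28.53·409 + 33.16·941 + 59.93·933 = 106543.58.
Real GDP 2011 (at 2002 prices) = 9.72·1200 + 28.53·352 + 33.16·1556 + 59.93·1201 = 145279.45.
Real growth = 145279.45/106543.58 − 1 = 0.3636.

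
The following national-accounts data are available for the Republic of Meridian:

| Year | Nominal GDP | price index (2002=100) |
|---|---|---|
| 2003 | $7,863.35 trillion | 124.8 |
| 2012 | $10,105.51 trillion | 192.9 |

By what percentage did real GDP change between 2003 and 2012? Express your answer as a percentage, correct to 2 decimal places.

-16.86%

Real GDP 2003 = 7863.35 / 1.248 = 6300.76.
Real GDP 2012 = 10105.51 / 1.929 = 5238.73.
Real growth = 5238.73 / 6300.76 − 1 = -0.1686.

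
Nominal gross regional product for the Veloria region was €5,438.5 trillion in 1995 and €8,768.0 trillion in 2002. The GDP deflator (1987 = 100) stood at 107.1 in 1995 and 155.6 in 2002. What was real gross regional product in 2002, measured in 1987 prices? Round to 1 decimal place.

€5,635.0 trillion

Real gross regional product = Nominal / (GDP deflator/100) = 8768.0 / 1.556 = 5634.96.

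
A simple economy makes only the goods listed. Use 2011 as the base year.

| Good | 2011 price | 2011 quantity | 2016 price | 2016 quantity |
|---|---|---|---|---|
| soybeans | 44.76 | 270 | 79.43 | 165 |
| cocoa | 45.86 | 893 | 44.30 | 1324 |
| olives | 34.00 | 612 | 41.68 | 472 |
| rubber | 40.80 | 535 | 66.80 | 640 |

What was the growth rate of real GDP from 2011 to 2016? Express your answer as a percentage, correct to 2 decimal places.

15.25%

Real GDP 2011 = Nominal GDP 2011 = 44.76·270 + 45.86·893 + 34.00·612 + 40.80·535 = 95674.18.
Real GDP 2016 (at 2011 prices) = 44.76·165 + 45.86·1324 + 34.00·472 + 40.80·640 = 110264.04.
Real growth = 110264.04/95674.18 − 1 = 0.1525.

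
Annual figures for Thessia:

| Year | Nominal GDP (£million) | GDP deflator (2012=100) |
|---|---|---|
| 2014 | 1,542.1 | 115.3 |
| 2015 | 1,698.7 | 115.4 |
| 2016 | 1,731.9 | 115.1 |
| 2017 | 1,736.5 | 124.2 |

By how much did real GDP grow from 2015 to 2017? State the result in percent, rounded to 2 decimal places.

Real GDP 2015 = 1698.7/1.154 = 1472.01.
Real GDP 2017 = 1736.5/1.242 = 1398.15.
Change = 1398.15/1472.01 − 1 = -0.0502.

-5.02%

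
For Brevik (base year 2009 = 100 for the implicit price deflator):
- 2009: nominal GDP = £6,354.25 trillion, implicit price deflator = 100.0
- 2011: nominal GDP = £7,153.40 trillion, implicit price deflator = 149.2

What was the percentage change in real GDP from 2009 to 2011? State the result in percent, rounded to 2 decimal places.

-24.55%

Deflate each year: 2009 → 6354.25/1.000 = 6354.25; 2011 → 7153.40/1.492 = 4794.50.
So real GDP changed by 4794.50/6354.25 − 1 = -0.2455, i.e. -24.55%.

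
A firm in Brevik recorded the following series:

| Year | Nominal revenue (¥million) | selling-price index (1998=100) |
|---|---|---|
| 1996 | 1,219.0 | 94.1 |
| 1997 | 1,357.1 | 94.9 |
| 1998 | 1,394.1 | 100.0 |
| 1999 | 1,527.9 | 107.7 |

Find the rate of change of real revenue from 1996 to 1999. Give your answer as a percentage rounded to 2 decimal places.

Real revenue 1996 = 1219.0/0.941 = 1295.43.
Real revenue 1999 = 1527.9/1.077 = 1418.66.
Change = 1418.66/1295.43 − 1 = 0.0951.

9.51%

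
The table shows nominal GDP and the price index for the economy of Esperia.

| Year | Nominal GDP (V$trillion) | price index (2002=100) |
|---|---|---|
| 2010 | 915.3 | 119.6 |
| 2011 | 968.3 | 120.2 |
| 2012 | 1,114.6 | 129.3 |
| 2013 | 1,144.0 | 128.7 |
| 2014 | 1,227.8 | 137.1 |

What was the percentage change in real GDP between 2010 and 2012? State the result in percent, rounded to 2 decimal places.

12.64%

Real GDP 2010 = 915.3/1.196 = 765.30.
Real GDP 2012 = 1114.6/1.293 = 862.03.
Change = 862.03/765.30 − 1 = 0.1264.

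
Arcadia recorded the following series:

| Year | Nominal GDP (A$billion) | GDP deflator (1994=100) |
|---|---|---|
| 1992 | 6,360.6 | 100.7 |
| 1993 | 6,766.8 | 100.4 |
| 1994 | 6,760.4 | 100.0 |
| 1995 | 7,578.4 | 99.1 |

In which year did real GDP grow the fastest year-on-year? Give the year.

1995

1993: real = 6766.8/1.004 = 6739.84; growth vs 1992 (6316.39) = 6.70%.
1994: real = 6760.4/1.000 = 6760.40; growth vs 1993 (6739.84) = 0.31%.
1995: real = 7578.4/0.991 = 7647.23; growth vs 1994 (6760.40) = 13.12%.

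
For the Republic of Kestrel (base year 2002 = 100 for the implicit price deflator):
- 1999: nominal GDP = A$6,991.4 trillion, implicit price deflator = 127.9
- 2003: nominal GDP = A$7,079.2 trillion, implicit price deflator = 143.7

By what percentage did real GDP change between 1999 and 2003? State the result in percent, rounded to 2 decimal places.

Real GDP 1999 = 6991.4 / 1.279 = 5466.30.
Real GDP 2003 = 7079.2 / 1.437 = 4926.37.
Real growth = 4926.37 / 5466.30 − 1 = -0.0988.

-9.88%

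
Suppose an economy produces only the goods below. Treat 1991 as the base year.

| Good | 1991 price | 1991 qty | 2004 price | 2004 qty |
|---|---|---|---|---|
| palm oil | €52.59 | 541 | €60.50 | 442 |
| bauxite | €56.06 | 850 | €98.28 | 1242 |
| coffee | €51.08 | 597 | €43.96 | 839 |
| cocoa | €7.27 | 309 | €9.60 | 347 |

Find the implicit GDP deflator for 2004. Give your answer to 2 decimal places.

136.72

Nominal GDP 2004 = 60.50·442 + 98.28·1242 + 43.96·839 + 9.60·347 = 189018.40.
Real GDP 2004 (at 1991 prices) = 52.59·442 + 56.06·1242 + 51.08·839 + 7.27·347 = 138250.11.
Deflator = Nominal/Real × 100 = 189018.40/138250.11 × 100 = 136.722.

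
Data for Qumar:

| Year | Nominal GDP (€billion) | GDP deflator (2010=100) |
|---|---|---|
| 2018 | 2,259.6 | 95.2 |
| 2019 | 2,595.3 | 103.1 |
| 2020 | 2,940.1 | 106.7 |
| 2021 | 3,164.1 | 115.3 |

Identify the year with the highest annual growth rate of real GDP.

2020

2019: real = 2595.3/1.031 = 2517.26; growth vs 2018 (2373.53) = 6.06%.
2020: real = 2940.1/1.067 = 2755.48; growth vs 2019 (2517.26) = 9.46%.
2021: real = 3164.1/1.153 = 2744.23; growth vs 2020 (2755.48) = -0.41%.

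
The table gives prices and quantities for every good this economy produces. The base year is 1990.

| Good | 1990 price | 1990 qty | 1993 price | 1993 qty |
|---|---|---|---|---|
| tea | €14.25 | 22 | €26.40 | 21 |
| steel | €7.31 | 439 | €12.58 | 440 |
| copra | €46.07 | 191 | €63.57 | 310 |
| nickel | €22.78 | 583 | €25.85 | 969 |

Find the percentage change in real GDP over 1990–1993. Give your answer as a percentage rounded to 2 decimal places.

Real GDP 1990 = Nominal GDP 1990 = 14.25·22 + 7.31·439 + 46.07·191 + 22.78·583 = 25602.70.
Real GDP 1993 (at 1990 prices) = 14.25·21 + 7.31·440 + 46.07·310 + 22.78·969 = 39871.17.
Real growth = 39871.17/25602.70 − 1 = 0.5573.

55.73%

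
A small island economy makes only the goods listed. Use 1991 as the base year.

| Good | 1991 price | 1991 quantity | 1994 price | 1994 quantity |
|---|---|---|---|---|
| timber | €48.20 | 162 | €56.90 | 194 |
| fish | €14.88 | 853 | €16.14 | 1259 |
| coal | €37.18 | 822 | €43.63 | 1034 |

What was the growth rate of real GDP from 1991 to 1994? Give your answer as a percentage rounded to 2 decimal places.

Real GDP 1991 = Nominal GDP 1991 = 48.20·162 + 14.88·853 + 37.18·822 = 51063.00.
Real GDP 1994 (at 1991 prices) = 48.20·194 + 14.88·1259 + 37.18·1034 = 66528.84.
Real growth = 66528.84/51063.00 − 1 = 0.3029.

30.29%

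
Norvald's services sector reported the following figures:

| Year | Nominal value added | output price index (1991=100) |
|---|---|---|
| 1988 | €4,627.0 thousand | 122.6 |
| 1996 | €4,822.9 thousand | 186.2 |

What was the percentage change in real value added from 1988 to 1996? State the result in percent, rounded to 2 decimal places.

-31.37%

Deflate each year: 1988 → 4627.0/1.226 = 3774.06; 1996 → 4822.9/1.862 = 2590.17.
So real value added changed by 2590.17/3774.06 − 1 = -0.3137, i.e. -31.37%.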